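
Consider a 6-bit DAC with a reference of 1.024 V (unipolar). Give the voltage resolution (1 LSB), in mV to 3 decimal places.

16.000 mV

Full-scale span = 1.024 V.
LSB = 1.024 / 2^6 = 1.024 / 64 = 0.016 V = 16.000 mV.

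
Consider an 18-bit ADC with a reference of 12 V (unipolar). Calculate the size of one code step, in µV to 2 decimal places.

45.78 µV

Full-scale span = 12 V.
LSB = 12 / 2^18 = 12 / 262144 = 4.57764e-05 V = 45.78 µV.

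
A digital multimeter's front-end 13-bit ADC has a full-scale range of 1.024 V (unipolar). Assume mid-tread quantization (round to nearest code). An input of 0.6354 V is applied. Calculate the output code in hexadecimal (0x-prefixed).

code 0x13DB (decimal 5083)

With 8192 levels over 1.024 V, one step is 125.00 µV.
Input sits at 5083.200 steps above V_low.
round(5083.200) = 5083.
In hexadecimal (0x-prefixed): 0x13DB.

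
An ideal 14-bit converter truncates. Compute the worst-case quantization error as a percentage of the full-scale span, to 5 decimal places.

0.00610 %

Truncating → worst-case error = 1 LSB = V_FS/2^14, so 100/16384 = 0.00610352 % of full scale.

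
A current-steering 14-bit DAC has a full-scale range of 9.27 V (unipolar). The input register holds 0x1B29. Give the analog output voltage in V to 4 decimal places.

3.9340 V

LSB = 9.27 V / 2^14 = 0.566 mV.
Code 0x1B29 = 6953 decimal.
V_out = 0 + 6953 × 0.000565796 V = 3.93398 V.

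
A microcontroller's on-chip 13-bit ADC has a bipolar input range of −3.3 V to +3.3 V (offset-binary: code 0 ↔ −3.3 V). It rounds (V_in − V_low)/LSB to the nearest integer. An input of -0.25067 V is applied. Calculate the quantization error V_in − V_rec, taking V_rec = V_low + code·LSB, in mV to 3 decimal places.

One LSB is 6.6 V / 8192 = 0.806 mV.
Scaled input = 3784.8654 LSBs, so code = 3785.
Reconstructed: -0.25056152 V.
V_in − V_rec = -0.000108477 V = -0.108 mV.

-0.108 mV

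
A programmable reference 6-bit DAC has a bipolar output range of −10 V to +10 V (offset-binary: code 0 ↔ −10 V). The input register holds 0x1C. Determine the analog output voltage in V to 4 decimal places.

LSB = 20 V / 2^6 = 312.500 mV.
Code 0x1C = 28 decimal.
V_out = (−10) + 28 × 0.3125 V = -1.25 V.

-1.2500 V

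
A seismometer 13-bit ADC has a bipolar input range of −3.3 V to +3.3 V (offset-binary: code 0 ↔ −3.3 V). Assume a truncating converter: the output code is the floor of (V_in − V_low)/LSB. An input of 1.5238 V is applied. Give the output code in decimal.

LSB = 6.6 V / 8192 = 0.806 mV.
Input sits at 5987.359 steps above V_low.
⌊·⌋(5987.359) = 5987.

code 5987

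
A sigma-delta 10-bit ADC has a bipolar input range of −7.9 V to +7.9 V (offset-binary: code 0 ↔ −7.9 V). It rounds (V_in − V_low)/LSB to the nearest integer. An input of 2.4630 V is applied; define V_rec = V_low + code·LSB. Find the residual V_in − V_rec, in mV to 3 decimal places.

-5.750 mV

Step size: 15.8 V ÷ 2^10 = 15.430 mV.
Scaled input = 671.6273 LSBs, so code = 672.
Reconstructed: 2.46875 V.
Difference: -0.00575 V → -5.750 mV.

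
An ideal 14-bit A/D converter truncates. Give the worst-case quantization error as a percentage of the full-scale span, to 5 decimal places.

0.00610 %

Truncating → worst-case error = 1 LSB = V_FS/2^14, so 100/16384 = 0.00610352 % of full scale.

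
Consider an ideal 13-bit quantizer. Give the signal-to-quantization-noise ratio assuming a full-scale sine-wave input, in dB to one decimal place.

80.0 dB

SNR ≈ 6.02·N + 1.76 dB = 6.02·13 + 1.76 = 80.02 dB.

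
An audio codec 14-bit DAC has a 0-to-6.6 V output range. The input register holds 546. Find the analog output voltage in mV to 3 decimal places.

LSB = 6.6 V / 2^14 = 402.83 µV.
V_out = 0 + 546 × 0.000402832 V = 0.219946 V.
= 219.946 mV.

219.946 mV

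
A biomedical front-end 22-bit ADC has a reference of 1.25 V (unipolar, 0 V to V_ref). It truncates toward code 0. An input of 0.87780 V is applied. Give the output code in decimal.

code 2945408

With 4194304 levels over 1.25 V, one step is 0.30 µV.
Input sits at 2945408.041 steps above V_low.
⌊·⌋(2945408.041) = 2945408.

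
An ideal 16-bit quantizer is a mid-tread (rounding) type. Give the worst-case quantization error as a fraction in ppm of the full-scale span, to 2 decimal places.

7.63 ppm

Rounding → worst-case error = ½ LSB = V_FS/2^17, so 1e+06/131072 = 7.62939 ppm of full scale.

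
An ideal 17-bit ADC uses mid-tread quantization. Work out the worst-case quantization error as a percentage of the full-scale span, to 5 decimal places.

Rounding → worst-case error = ½ LSB = V_FS/2^18, so 100/262144 = 0.00038147 % of full scale.

0.00038 %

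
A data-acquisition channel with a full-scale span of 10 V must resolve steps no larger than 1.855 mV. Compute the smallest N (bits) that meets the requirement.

Number of steps required ≥ 10 V / 1.855 mV = 5390.84.
Need 2^N ≥ 5390.84; 2^12 = 4096, 2^13 = 8192.
Minimum N = 13.

13 bits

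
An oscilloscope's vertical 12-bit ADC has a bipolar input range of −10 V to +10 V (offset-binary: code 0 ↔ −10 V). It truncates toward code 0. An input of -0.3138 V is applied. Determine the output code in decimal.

code 1983

LSB = 20 V / 4096 = 4.883 mV.
(V_in − V_low)/LSB = (-0.3138 − (−10)) / 0.00488281 = 1983.734.
⌊·⌋(1983.734) = 1983.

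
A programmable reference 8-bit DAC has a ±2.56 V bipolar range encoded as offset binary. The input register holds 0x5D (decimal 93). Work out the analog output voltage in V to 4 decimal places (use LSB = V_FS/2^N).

-0.7000 V

LSB = 5.12 V / 2^8 = 20.000 mV.
Code 0x5D = 93 decimal.
V_out = (−2.56) + 93 × 0.02 V = -0.7 V.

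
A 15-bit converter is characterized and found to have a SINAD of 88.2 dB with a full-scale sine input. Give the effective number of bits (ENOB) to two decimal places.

14.36 bits

ENOB = (SINAD − 1.76) / 6.02 = (88.2 − 1.76)/6.02 = 14.359.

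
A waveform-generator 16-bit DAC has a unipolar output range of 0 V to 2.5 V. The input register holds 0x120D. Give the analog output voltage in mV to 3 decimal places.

176.277 mV

LSB = 2.5 V / 2^16 = 38.15 µV.
Code 0x120D = 4621 decimal.
V_out = 0 + 4621 × 3.8147e-05 V = 0.176277 V.
= 176.277 mV.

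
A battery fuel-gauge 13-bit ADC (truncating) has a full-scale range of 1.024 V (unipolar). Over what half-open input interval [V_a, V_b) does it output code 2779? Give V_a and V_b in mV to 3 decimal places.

[347.375 mV, 347.500 mV)

LSB = 1.024/2^13 = 125.00 µV.
V_a = V_low + 2779·LSB = 0.347375 V; V_b = V_low + 2780·LSB = 0.3475 V.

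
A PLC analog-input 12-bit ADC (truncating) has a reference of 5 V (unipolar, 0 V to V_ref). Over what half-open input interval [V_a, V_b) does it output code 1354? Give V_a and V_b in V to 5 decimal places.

LSB = 5/2^12 = 1.221 mV.
V_a = V_low + 1354·LSB = 1.65283 V; V_b = V_low + 1355·LSB = 1.65405 V.

[1.65283 V, 1.65405 V)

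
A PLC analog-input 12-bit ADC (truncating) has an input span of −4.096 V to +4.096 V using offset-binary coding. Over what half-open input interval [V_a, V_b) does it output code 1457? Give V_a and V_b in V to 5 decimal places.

LSB = 8.192/2^12 = 2.000 mV.
V_a = V_low + 1457·LSB = -1.182 V; V_b = V_low + 1458·LSB = -1.18 V.

[-1.18200 V, -1.18000 V)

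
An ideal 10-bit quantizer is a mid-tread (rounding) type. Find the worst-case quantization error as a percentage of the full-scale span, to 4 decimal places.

0.0488 %

Rounding → worst-case error = ½ LSB = V_FS/2^11, so 100/2048 = 0.0488281 % of full scale.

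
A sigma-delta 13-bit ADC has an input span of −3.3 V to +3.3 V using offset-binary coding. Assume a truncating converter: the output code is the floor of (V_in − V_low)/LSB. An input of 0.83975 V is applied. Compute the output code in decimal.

code 5138

Full-scale span = 6.6 V; LSB = 6.6/2^13 = 0.806 mV.
(0.83975 − (−3.3)) / 0.000805664 = 5138.308 LSBs.
So the output code is 5138.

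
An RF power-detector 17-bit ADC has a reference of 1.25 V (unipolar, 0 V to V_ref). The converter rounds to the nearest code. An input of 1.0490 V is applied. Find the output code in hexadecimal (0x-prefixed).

code 0x1ADAC (decimal 109996)

Full-scale span = 1.25 V; LSB = 1.25/2^17 = 9.54 µV.
Input sits at 109995.622 steps above V_low.
So the output code is 109996.
In hexadecimal (0x-prefixed): 0x1ADAC.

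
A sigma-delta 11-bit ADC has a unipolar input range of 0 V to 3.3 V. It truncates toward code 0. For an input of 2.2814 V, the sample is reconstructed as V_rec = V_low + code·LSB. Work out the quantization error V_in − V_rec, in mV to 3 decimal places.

LSB = 3.3/2^11 = 1.611 mV.
(V_in − V_low)/LSB = (2.2814 − 0)/0.00161133 = 1415.8507 → code 1415 (floor).
Code 1415 maps back to 0 + 1415×0.00161133 V = 2.2800293 V.
V_in − V_rec = 0.0013707 V = 1.371 mV.

1.371 mV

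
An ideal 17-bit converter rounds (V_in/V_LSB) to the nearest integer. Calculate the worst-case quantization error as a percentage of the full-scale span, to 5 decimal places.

0.00038 %

Rounding → worst-case error = ½ LSB = V_FS/2^18, so 100/262144 = 0.00038147 % of full scale.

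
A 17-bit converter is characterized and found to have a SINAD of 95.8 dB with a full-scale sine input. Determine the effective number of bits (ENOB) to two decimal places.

15.62 bits

ENOB = (SINAD − 1.76) / 6.02 = (95.8 − 1.76)/6.02 = 15.621.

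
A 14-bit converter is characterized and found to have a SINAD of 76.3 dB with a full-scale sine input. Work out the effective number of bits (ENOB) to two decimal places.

ENOB = (SINAD − 1.76) / 6.02 = (76.3 − 1.76)/6.02 = 12.382.

12.38 bits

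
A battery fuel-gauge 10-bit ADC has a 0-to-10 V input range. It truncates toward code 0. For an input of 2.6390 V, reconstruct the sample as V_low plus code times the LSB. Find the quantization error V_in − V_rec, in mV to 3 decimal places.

2.281 mV

LSB = 10/2^10 = 9.766 mV.
(V_in − V_low)/LSB = (2.6390 − 0)/0.00976562 = 270.2336 → code 270 (floor).
Reconstructed: 2.6367188 V.
Difference: 0.00228125 V → 2.281 mV.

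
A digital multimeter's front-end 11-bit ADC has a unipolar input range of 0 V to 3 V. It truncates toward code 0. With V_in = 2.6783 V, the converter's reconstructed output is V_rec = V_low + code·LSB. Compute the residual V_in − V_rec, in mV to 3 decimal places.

One LSB is 3 V / 2048 = 1.465 mV.
(2.6783 − 0)/0.00146484 = 1828.3861; ⌊·⌋ gives code 1828.
Reconstructed: 2.6777344 V.
Error = 2.6783 − 2.6777344 = 0.000565625 V = 0.566 mV.

0.566 mV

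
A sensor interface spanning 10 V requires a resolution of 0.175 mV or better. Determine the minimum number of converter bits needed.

16 bits

Number of steps required ≥ 10 V / 0.175 mV = 57142.86.
Need 2^N ≥ 57142.86; 2^15 = 32768, 2^16 = 65536.
Minimum N = 16.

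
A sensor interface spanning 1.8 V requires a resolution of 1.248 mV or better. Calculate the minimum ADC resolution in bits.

Number of steps required ≥ 1.8 V / 1.248 mV = 1442.31.
Need 2^N ≥ 1442.31; 2^10 = 1024, 2^11 = 2048.
Minimum N = 11.

11 bits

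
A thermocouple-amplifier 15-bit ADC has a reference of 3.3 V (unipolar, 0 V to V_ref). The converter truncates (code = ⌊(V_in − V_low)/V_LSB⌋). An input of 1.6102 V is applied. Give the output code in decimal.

Full-scale span = 3.3 V; LSB = 3.3/2^15 = 100.71 µV.
(1.6102 − 0) / 0.000100708 = 15988.798 LSBs.
So the output code is 15988.

code 15988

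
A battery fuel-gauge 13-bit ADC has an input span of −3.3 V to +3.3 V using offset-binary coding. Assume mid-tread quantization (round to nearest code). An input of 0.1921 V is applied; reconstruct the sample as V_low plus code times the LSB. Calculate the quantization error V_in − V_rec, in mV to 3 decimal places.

0.352 mV

Step size: 6.6 V ÷ 2^13 = 0.806 mV.
(V_in − V_low)/LSB = (0.1921 − (−3.3))/0.000805664 = 4334.4368 → code 4334 (round).
V_rec = (−3.3) + 4334·0.000805664 = 0.19174805 V.
Difference: 0.000351953 V → 0.352 mV.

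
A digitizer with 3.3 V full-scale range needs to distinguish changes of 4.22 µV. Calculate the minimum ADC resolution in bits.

20 bits

Number of steps required ≥ 3.3 V / 4.22 µV = 781990.52.
Need 2^N ≥ 781990.52; 2^19 = 524288, 2^20 = 1048576.
Minimum N = 20.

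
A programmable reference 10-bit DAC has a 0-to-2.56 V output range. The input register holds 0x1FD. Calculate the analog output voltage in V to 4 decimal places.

LSB = 2.56 V / 2^10 = 2.500 mV.
Code 0x1FD = 509 decimal.
V_out = 0 + 509 × 0.0025 V = 1.2725 V.

1.2725 V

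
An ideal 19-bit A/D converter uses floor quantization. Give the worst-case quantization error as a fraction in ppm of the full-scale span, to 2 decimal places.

1.91 ppm

Truncating → worst-case error = 1 LSB = V_FS/2^19, so 1e+06/524288 = 1.90735 ppm of full scale.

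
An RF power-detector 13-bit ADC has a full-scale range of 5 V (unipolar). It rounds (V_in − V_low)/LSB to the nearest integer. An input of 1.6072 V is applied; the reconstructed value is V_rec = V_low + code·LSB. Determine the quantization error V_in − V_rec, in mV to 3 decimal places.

One LSB is 5 V / 8192 = 0.610 mV.
(V_in − V_low)/LSB = (1.6072 − 0)/0.000610352 = 2633.2365 → code 2633 (round).
Code 2633 maps back to 0 + 2633×0.000610352 V = 1.6070557 V.
V_in − V_rec = 0.000144336 V = 0.144 mV.

0.144 mV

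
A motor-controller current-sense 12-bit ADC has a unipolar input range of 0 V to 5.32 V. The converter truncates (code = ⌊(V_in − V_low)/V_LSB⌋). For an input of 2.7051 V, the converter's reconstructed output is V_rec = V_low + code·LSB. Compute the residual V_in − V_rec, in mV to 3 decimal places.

Step size: 5.32 V ÷ 2^12 = 1.299 mV.
(V_in − V_low)/LSB = (2.7051 − 0)/0.00129883 = 2082.7236 → code 2082 (floor).
Reconstructed: 2.7041602 V.
V_in − V_rec = 0.000939844 V = 0.940 mV.

0.940 mV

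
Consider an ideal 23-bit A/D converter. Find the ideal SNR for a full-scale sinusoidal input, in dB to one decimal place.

140.2 dB

SNR ≈ 6.02·N + 1.76 dB = 6.02·23 + 1.76 = 140.22 dB.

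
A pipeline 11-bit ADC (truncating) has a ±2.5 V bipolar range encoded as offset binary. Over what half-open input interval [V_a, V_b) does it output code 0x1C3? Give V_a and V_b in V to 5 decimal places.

[-1.39893 V, -1.39648 V)

LSB = 5/2^11 = 2.441 mV.
Code 0x1C3 = 451 decimal.
V_a = V_low + 451·LSB = -1.39893 V; V_b = V_low + 452·LSB = -1.39648 V.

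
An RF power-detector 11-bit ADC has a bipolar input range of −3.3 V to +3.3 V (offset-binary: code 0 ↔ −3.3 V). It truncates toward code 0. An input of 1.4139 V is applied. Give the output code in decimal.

code 1462

With 2048 levels over 6.6 V, one step is 3.223 mV.
(1.4139 − (−3.3)) / 0.00322266 = 1462.737 LSBs.
So the output code is 1462.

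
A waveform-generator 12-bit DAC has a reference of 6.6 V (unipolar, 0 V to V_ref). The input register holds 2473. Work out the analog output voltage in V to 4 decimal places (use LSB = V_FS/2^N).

LSB = 6.6 V / 2^12 = 1.611 mV.
V_out = 0 + 2473 × 0.00161133 V = 3.98481 V.

3.9848 V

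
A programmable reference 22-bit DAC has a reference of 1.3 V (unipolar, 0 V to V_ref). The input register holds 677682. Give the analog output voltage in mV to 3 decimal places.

210.044 mV

LSB = 1.3 V / 2^22 = 0.31 µV.
V_out = 0 + 677682 × 3.09944e-07 V = 0.210044 V.
= 210.044 mV.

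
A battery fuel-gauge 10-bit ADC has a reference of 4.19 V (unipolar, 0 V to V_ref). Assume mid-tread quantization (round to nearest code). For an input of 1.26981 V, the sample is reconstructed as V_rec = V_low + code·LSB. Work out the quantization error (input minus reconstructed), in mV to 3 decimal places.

One LSB is 4.19 V / 1024 = 4.092 mV.
(1.26981 − 0)/0.0040918 = 310.3307; round gives code 310.
Code 310 maps back to 0 + 310×0.0040918 V = 1.268457 V.
Difference: 0.00135297 V → 1.353 mV.

1.353 mV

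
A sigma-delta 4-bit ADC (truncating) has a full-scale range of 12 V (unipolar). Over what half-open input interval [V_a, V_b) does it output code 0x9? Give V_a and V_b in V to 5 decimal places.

[6.75000 V, 7.50000 V)

LSB = 12/2^4 = 0.7500 V.
Code 0x9 = 9 decimal.
V_a = V_low + 9·LSB = 6.75 V; V_b = V_low + 10·LSB = 7.5 V.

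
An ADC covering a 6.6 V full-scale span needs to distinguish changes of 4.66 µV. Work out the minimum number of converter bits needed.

21 bits

Number of steps required ≥ 6.6 V / 4.66 µV = 1416309.01.
Need 2^N ≥ 1416309.01; 2^20 = 1048576, 2^21 = 2097152.
Minimum N = 21.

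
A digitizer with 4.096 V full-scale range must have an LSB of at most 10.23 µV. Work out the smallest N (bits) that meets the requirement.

Number of steps required ≥ 4.096 V / 10.23 µV = 400391.01.
Need 2^N ≥ 400391.01; 2^18 = 262144, 2^19 = 524288.
Minimum N = 19.

19 bits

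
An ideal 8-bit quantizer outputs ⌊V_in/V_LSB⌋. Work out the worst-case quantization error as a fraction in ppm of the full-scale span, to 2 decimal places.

3906.25 ppm

Truncating → worst-case error = 1 LSB = V_FS/2^8, so 1e+06/256 = 3906.25 ppm of full scale.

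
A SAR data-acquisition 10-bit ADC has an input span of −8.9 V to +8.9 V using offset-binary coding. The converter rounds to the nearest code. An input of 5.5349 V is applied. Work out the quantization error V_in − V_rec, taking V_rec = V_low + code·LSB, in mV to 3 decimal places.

7.166 mV

LSB = 17.8/2^10 = 17.383 mV.
Scaled input = 830.4122 LSBs, so code = 830.
Reconstructed: 5.5277344 V.
V_in − V_rec = 0.00716563 V = 7.166 mV.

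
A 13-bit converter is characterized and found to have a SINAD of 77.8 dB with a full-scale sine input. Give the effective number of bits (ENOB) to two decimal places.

12.63 bits

ENOB = (SINAD − 1.76) / 6.02 = (77.8 − 1.76)/6.02 = 12.631.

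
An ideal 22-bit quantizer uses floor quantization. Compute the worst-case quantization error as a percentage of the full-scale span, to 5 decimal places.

Truncating → worst-case error = 1 LSB = V_FS/2^22, so 100/4194304 = 2.38419e-05 % of full scale.

0.00002 %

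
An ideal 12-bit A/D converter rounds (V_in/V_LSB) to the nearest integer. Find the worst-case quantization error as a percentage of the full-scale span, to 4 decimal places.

0.0122 %

Rounding → worst-case error = ½ LSB = V_FS/2^13, so 100/8192 = 0.012207 % of full scale.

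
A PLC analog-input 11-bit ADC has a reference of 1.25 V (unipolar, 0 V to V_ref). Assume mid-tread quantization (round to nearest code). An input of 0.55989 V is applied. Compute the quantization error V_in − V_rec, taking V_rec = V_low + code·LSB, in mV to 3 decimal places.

0.198 mV

LSB = 1.25/2^11 = 0.610 mV.
(0.55989 − 0)/0.000610352 = 917.3238; round gives code 917.
Code 917 maps back to 0 + 917×0.000610352 V = 0.55969238 V.
V_in − V_rec = 0.000197617 V = 0.198 mV.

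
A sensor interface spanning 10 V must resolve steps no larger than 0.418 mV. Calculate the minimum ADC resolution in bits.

15 bits

Number of steps required ≥ 10 V / 0.418 mV = 23923.44.
Need 2^N ≥ 23923.44; 2^14 = 16384, 2^15 = 32768.
Minimum N = 15.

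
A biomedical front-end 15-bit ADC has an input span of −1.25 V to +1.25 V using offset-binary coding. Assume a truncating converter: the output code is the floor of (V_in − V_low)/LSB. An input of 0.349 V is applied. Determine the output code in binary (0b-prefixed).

code 0b101000111011110 (decimal 20958)

LSB = 2.5 V / 32768 = 76.29 µV.
Input sits at 20958.413 steps above V_low.
Floor → code 20958.
In binary (0b-prefixed): 0b101000111011110.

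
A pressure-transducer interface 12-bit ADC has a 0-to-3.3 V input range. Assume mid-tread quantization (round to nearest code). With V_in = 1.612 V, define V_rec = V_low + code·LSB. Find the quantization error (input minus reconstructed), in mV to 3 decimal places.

-0.134 mV

LSB = 3.3/2^12 = 0.806 mV.
(V_in − V_low)/LSB = (1.612 − 0)/0.000805664 = 2000.8339 → code 2001 (round).
Code 2001 maps back to 0 + 2001×0.000805664 V = 1.6121338 V.
V_in − V_rec = -0.000133789 V = -0.134 mV.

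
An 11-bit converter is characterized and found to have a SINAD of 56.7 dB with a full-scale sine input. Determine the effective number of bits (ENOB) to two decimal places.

ENOB = (SINAD − 1.76) / 6.02 = (56.7 − 1.76)/6.02 = 9.126.

9.13 bits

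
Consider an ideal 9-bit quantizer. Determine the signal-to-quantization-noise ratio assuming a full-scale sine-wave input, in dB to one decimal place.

55.9 dB

SNR ≈ 6.02·N + 1.76 dB = 6.02·9 + 1.76 = 55.94 dB.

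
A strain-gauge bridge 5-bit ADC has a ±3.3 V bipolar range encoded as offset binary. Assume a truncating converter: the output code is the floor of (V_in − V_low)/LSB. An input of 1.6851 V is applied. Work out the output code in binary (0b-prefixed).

With 32 levels over 6.6 V, one step is 206.250 mV.
Input sits at 24.170 steps above V_low.
⌊·⌋(24.170) = 24.
In binary (0b-prefixed): 0b11000.

code 0b11000 (decimal 24)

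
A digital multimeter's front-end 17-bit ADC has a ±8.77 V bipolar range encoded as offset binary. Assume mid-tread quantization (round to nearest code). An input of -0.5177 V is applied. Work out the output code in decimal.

Full-scale span = 17.54 V; LSB = 17.54/2^17 = 133.82 µV.
(-0.5177 − (−8.77)) / 0.00013382 = 61667.358 LSBs.
round(61667.358) = 61667.

code 61667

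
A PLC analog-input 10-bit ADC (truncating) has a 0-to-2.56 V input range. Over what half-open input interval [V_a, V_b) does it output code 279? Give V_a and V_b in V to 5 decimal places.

[0.69750 V, 0.70000 V)

LSB = 2.56/2^10 = 2.500 mV.
V_a = V_low + 279·LSB = 0.6975 V; V_b = V_low + 280·LSB = 0.7 V.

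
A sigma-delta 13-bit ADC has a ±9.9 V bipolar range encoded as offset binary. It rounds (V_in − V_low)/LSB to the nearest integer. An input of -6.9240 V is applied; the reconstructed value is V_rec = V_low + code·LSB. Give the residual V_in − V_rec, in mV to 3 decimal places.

0.683 mV

One LSB is 19.8 V / 8192 = 2.417 mV.
(V_in − V_low)/LSB = (-6.9240 − (−9.9))/0.00241699 = 1231.2824 → code 1231 (round).
Code 1231 maps back to (−9.9) + 1231×0.00241699 V = -6.9246826 V.
Difference: 0.000682617 V → 0.683 mV.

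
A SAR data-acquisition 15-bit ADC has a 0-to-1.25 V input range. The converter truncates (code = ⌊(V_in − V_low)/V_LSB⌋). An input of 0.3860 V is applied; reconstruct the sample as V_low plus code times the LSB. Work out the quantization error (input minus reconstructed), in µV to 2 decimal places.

LSB = 1.25/2^15 = 38.15 µV.
Scaled input = 10118.7584 LSBs, so code = 10118.
V_rec = 0 + 10118·3.8147e-05 = 0.38597107 V.
Difference: 2.89307e-05 V → 28.93 µV.

28.93 µV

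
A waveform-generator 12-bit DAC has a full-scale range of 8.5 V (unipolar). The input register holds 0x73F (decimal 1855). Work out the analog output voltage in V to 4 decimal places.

LSB = 8.5 V / 2^12 = 2.075 mV.
Code 0x73F = 1855 decimal.
V_out = 0 + 1855 × 0.0020752 V = 3.84949 V.

3.8495 V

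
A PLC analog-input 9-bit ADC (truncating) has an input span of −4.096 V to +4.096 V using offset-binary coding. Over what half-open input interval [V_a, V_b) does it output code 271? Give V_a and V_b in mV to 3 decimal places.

LSB = 8.192/2^9 = 16.000 mV.
V_a = V_low + 271·LSB = 0.24 V; V_b = V_low + 272·LSB = 0.256 V.

[240.000 mV, 256.000 mV)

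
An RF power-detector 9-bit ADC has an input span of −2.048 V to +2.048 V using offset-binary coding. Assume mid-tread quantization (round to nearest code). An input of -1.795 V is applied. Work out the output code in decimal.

LSB = 4.096 V / 512 = 8.000 mV.
Input sits at 31.625 steps above V_low.
round(31.625) = 32.

code 32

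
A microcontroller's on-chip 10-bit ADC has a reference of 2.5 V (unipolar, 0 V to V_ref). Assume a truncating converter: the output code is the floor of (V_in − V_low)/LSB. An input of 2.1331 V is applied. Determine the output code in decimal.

code 873

With 1024 levels over 2.5 V, one step is 2.441 mV.
(2.1331 − 0) / 0.00244141 = 873.718 LSBs.
So the output code is 873.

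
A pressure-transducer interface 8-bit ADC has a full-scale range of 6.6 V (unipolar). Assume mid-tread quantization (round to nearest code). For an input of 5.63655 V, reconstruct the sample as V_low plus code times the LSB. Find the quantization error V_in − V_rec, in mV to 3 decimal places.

One LSB is 6.6 V / 256 = 25.781 mV.
(5.63655 − 0)/0.0257812 = 218.6298; round gives code 219.
Code 219 maps back to 0 + 219×0.0257812 V = 5.6460938 V.
V_in − V_rec = -0.00954375 V = -9.544 mV.

-9.544 mV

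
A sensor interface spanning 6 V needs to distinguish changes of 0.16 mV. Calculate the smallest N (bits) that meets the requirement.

Number of steps required ≥ 6 V / 0.16 mV = 37500.00.
Need 2^N ≥ 37500.00; 2^15 = 32768, 2^16 = 65536.
Minimum N = 16.

16 bits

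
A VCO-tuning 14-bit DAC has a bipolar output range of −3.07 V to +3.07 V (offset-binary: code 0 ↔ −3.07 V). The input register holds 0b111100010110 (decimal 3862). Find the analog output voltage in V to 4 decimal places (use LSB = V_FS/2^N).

LSB = 6.14 V / 2^14 = 374.76 µV.
Code 0b111100010110 = 3862 decimal.
V_out = (−3.07) + 3862 × 0.000374756 V = -1.62269 V.

-1.6227 V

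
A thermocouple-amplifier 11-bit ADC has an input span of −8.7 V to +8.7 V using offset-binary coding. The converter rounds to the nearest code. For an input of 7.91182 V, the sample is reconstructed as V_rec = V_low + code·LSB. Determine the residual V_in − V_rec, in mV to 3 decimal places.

LSB = 17.4/2^11 = 8.496 mV.
(V_in − V_low)/LSB = (7.91182 − (−8.7))/0.00849609 = 1955.2303 → code 1955 (round).
Code 1955 maps back to (−8.7) + 1955×0.00849609 V = 7.9098633 V.
Difference: 0.00195672 V → 1.957 mV.

1.957 mV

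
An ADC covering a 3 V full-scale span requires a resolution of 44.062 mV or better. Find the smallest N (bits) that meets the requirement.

Number of steps required ≥ 3 V / 44.062 mV = 68.09.
Need 2^N ≥ 68.09; 2^6 = 64, 2^7 = 128.
Minimum N = 7.

7 bits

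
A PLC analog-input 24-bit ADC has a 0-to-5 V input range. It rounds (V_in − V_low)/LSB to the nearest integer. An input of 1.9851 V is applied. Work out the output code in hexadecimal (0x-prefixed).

LSB = 5 V / 16777216 = 0.30 µV.
(V_in − V_low)/LSB = (1.9851 − 0) / 2.98023e-07 = 6660890.296.
round(6660890.296) = 6660890.
In hexadecimal (0x-prefixed): 0x65A31A.

code 0x65A31A (decimal 6660890)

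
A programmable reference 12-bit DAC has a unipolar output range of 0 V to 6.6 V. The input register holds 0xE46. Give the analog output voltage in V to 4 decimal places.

5.8878 V

LSB = 6.6 V / 2^12 = 1.611 mV.
Code 0xE46 = 3654 decimal.
V_out = 0 + 3654 × 0.00161133 V = 5.88779 V.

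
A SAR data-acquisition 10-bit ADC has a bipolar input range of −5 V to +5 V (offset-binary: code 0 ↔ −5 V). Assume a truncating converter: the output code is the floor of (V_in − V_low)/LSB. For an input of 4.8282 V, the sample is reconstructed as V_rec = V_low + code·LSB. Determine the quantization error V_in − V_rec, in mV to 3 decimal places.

Step size: 10 V ÷ 2^10 = 9.766 mV.
(V_in − V_low)/LSB = (4.8282 − (−5))/0.00976562 = 1006.4077 → code 1006 (floor).
Reconstructed: 4.8242188 V.
Error = 4.8282 − 4.8242188 = 0.00398125 V = 3.981 mV.

3.981 mV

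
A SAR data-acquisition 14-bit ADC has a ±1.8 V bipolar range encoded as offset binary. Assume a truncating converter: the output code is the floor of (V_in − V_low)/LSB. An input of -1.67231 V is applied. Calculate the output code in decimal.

With 16384 levels over 3.6 V, one step is 219.73 µV.
Input sits at 581.131 steps above V_low.
So the output code is 581.

code 581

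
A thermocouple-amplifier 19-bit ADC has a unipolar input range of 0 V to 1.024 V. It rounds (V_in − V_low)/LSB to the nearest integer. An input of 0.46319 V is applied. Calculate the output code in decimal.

Full-scale span = 1.024 V; LSB = 1.024/2^19 = 1.95 µV.
(0.46319 − 0) / 1.95313e-06 = 237153.280 LSBs.
Round → code 237153.

code 237153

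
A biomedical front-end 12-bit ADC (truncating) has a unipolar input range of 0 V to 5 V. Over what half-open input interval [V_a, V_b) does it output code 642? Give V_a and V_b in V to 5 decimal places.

[0.78369 V, 0.78491 V)

LSB = 5/2^12 = 1.221 mV.
V_a = V_low + 642·LSB = 0.783691 V; V_b = V_low + 643·LSB = 0.784912 V.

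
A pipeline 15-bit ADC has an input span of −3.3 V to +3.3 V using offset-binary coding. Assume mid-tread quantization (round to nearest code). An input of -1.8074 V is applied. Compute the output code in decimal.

code 7411

Full-scale span = 6.6 V; LSB = 6.6/2^15 = 201.42 µV.
Input sits at 7410.533 steps above V_low.
So the output code is 7411.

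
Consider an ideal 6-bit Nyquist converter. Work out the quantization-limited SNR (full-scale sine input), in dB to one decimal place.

37.9 dB

SNR ≈ 6.02·N + 1.76 dB = 6.02·6 + 1.76 = 37.88 dB.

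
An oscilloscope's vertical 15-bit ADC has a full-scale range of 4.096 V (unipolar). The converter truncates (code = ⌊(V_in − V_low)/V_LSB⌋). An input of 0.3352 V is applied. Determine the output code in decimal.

code 2681

Full-scale span = 4.096 V; LSB = 4.096/2^15 = 125.00 µV.
(0.3352 − 0) / 0.000125 = 2681.600 LSBs.
Floor → code 2681.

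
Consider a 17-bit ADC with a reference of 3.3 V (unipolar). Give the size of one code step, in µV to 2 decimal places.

Full-scale span = 3.3 V.
LSB = 3.3 / 2^17 = 3.3 / 131072 = 2.5177e-05 V = 25.18 µV.

25.18 µV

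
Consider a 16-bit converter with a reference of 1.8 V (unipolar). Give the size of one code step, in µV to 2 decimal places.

Full-scale span = 1.8 V.
LSB = 1.8 / 2^16 = 1.8 / 65536 = 2.74658e-05 V = 27.47 µV.

27.47 µV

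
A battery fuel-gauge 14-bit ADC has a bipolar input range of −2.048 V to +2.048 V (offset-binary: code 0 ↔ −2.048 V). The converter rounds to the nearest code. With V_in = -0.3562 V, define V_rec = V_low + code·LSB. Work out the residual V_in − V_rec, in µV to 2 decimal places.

50.00 µV

Step size: 4.096 V ÷ 2^14 = 250.00 µV.
(-0.3562 − (−2.048))/0.00025 = 6767.2000; round gives code 6767.
Reconstructed: -0.35625 V.
Error = -0.3562 − (−0.35625) = 5e-05 V = 50.00 µV.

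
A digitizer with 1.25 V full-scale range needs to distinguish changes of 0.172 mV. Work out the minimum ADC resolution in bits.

Number of steps required ≥ 1.25 V / 0.172 mV = 7267.44.
Need 2^N ≥ 7267.44; 2^12 = 4096, 2^13 = 8192.
Minimum N = 13.

13 bits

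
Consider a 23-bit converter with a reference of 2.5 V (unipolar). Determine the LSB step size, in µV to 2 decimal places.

0.30 µV

Full-scale span = 2.5 V.
LSB = 2.5 / 2^23 = 2.5 / 8388608 = 2.98023e-07 V = 0.30 µV.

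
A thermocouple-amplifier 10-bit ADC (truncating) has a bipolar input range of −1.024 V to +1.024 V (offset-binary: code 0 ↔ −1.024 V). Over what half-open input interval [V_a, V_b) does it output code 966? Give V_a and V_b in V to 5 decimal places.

LSB = 2.048/2^10 = 2.000 mV.
V_a = V_low + 966·LSB = 0.908 V; V_b = V_low + 967·LSB = 0.91 V.

[0.90800 V, 0.91000 V)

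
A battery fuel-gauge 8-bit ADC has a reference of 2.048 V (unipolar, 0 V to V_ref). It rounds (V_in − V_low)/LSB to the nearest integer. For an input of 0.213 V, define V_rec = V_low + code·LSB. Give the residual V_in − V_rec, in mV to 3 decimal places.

-3.000 mV

LSB = 2.048/2^8 = 8.000 mV.
(V_in − V_low)/LSB = (0.213 − 0)/0.008 = 26.6250 → code 27 (round).
Code 27 maps back to 0 + 27×0.008 V = 0.216 V.
Error = 0.213 − 0.216 = -0.003 V = -3.000 mV.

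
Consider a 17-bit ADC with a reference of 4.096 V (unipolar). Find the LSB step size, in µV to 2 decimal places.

Full-scale span = 4.096 V.
LSB = 4.096 / 2^17 = 4.096 / 131072 = 3.125e-05 V = 31.25 µV.

31.25 µV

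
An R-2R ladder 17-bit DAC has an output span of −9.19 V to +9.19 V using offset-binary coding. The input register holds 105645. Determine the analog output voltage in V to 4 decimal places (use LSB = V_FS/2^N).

LSB = 18.38 V / 2^17 = 140.23 µV.
V_out = (−9.19) + 105645 × 0.000140228 V = 5.62442 V.

5.6244 V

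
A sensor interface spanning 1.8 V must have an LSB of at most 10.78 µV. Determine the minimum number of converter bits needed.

18 bits

Number of steps required ≥ 1.8 V / 10.78 µV = 166975.88.
Need 2^N ≥ 166975.88; 2^17 = 131072, 2^18 = 262144.
Minimum N = 18.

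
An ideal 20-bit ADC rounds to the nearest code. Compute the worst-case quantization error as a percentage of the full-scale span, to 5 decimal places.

0.00005 %

Rounding → worst-case error = ½ LSB = V_FS/2^21, so 100/2097152 = 4.76837e-05 % of full scale.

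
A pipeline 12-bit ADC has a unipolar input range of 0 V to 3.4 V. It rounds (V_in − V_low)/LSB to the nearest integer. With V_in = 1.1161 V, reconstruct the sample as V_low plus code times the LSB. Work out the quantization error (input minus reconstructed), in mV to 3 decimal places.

-0.355 mV

One LSB is 3.4 V / 4096 = 0.830 mV.
Scaled input = 1344.5722 LSBs, so code = 1345.
V_rec = 0 + 1345·0.000830078 = 1.1164551 V.
Error = 1.1161 − 1.1164551 = -0.000355078 V = -0.355 mV.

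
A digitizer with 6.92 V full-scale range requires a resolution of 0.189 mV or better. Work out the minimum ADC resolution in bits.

Number of steps required ≥ 6.92 V / 0.189 mV = 36613.76.
Need 2^N ≥ 36613.76; 2^15 = 32768, 2^16 = 65536.
Minimum N = 16.

16 bits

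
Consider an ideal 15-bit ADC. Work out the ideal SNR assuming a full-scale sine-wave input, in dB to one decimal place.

SNR ≈ 6.02·N + 1.76 dB = 6.02·15 + 1.76 = 92.06 dB.

92.1 dB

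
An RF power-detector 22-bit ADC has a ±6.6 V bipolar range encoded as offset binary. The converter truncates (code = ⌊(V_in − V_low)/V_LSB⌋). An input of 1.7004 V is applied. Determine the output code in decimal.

code 2637454

LSB = 13.2 V / 4194304 = 3.15 µV.
(1.7004 − (−6.6)) / 3.14713e-06 = 2637454.615 LSBs.
⌊·⌋(2637454.615) = 2637454.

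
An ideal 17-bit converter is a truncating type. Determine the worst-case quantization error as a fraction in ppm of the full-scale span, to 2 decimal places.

7.63 ppm

Truncating → worst-case error = 1 LSB = V_FS/2^17, so 1e+06/131072 = 7.62939 ppm of full scale.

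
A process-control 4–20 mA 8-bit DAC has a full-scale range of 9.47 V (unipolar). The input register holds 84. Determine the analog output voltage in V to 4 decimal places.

LSB = 9.47 V / 2^8 = 36.992 mV.
V_out = 0 + 84 × 0.0369922 V = 3.10734 V.

3.1073 V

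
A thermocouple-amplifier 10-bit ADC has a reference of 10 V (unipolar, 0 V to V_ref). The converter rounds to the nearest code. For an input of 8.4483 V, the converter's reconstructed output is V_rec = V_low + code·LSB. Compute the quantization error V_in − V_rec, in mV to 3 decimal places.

Step size: 10 V ÷ 2^10 = 9.766 mV.
(V_in − V_low)/LSB = (8.4483 − 0)/0.00976562 = 865.1059 → code 865 (round).
Code 865 maps back to 0 + 865×0.00976562 V = 8.4472656 V.
V_in − V_rec = 0.00103437 V = 1.034 mV.

1.034 mV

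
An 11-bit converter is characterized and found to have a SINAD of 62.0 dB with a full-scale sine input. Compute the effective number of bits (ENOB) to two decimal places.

10.01 bits

ENOB = (SINAD − 1.76) / 6.02 = (62.0 − 1.76)/6.02 = 10.007.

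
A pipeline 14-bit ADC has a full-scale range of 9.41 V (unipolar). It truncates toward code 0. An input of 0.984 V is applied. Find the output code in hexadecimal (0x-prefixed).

LSB = 9.41 V / 16384 = 0.574 mV.
(V_in − V_low)/LSB = (0.984 − 0) / 0.000574341 = 1713.268.
⌊·⌋(1713.268) = 1713.
In hexadecimal (0x-prefixed): 0x6B1.

code 0x6B1 (decimal 1713)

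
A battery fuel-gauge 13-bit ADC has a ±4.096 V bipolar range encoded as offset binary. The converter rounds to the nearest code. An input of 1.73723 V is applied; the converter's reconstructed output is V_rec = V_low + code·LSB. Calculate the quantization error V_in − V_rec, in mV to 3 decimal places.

0.230 mV

LSB = 8.192/2^13 = 1.000 mV.
Scaled input = 5833.2300 LSBs, so code = 5833.
V_rec = (−4.096) + 5833·0.001 = 1.737 V.
Difference: 0.00023 V → 0.230 mV.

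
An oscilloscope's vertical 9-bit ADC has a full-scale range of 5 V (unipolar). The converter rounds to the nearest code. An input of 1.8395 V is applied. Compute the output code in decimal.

code 188

With 512 levels over 5 V, one step is 9.766 mV.
(1.8395 − 0) / 0.00976562 = 188.365 LSBs.
round(188.365) = 188.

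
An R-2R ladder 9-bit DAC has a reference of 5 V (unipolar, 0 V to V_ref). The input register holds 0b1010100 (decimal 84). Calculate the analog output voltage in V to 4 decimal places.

0.8203 V

LSB = 5 V / 2^9 = 9.766 mV.
Code 0b1010100 = 84 decimal.
V_out = 0 + 84 × 0.00976562 V = 0.820312 V.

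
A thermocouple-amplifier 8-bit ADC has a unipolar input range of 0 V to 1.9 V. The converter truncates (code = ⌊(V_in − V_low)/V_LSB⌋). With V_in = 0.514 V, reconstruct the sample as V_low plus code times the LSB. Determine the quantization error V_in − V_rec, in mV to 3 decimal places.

Step size: 1.9 V ÷ 2^8 = 7.422 mV.
Scaled input = 69.2547 LSBs, so code = 69.
Code 69 maps back to 0 + 69×0.00742187 V = 0.51210937 V.
Error = 0.514 − 0.51210937 = 0.00189062 V = 1.891 mV.

1.891 mV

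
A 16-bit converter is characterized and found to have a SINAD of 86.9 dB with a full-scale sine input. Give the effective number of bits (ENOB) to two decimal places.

14.14 bits

ENOB = (SINAD − 1.76) / 6.02 = (86.9 − 1.76)/6.02 = 14.143.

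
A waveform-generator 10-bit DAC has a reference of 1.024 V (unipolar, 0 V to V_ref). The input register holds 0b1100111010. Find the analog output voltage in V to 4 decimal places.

0.8260 V

LSB = 1.024 V / 2^10 = 1.000 mV.
Code 0b1100111010 = 826 decimal.
V_out = 0 + 826 × 0.001 V = 0.826 V.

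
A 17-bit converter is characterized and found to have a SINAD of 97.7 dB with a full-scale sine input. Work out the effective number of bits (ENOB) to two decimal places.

15.94 bits

ENOB = (SINAD − 1.76) / 6.02 = (97.7 − 1.76)/6.02 = 15.937.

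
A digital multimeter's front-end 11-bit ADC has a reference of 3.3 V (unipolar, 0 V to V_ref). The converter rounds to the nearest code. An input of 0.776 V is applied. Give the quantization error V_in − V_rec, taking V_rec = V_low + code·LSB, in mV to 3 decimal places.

-0.660 mV

Step size: 3.3 V ÷ 2^11 = 1.611 mV.
Scaled input = 481.5903 LSBs, so code = 482.
Reconstructed: 0.77666016 V.
Error = 0.776 − 0.77666016 = -0.000660156 V = -0.660 mV.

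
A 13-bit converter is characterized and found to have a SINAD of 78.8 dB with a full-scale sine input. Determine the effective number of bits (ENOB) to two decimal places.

12.80 bits

ENOB = (SINAD − 1.76) / 6.02 = (78.8 − 1.76)/6.02 = 12.797.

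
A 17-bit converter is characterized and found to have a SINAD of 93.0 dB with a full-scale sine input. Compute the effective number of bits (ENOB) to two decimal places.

ENOB = (SINAD − 1.76) / 6.02 = (93.0 − 1.76)/6.02 = 15.156.

15.16 bits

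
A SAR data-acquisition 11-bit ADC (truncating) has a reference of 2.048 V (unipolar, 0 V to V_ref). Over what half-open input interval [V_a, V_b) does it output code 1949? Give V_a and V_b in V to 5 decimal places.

[1.94900 V, 1.95000 V)

LSB = 2.048/2^11 = 1.000 mV.
V_a = V_low + 1949·LSB = 1.949 V; V_b = V_low + 1950·LSB = 1.95 V.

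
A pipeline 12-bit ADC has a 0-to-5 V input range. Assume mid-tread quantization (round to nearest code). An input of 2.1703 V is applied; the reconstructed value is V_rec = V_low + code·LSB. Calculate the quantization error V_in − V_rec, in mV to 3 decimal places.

-0.110 mV

One LSB is 5 V / 4096 = 1.221 mV.
Scaled input = 1777.9098 LSBs, so code = 1778.
Reconstructed: 2.1704102 V.
V_in − V_rec = -0.000110156 V = -0.110 mV.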